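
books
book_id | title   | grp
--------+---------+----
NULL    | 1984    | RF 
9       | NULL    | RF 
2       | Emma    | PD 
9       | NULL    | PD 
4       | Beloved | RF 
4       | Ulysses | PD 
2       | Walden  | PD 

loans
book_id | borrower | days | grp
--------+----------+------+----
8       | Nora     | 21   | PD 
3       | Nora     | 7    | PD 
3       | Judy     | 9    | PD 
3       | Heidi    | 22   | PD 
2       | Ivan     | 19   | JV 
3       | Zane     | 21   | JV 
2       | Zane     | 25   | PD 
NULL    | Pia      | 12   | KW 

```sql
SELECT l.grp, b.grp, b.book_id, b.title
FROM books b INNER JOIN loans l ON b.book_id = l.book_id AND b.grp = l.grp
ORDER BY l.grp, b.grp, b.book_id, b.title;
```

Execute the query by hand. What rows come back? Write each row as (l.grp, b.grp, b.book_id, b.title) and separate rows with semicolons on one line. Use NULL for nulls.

(PD, PD, 2, Emma); (PD, PD, 2, Walden)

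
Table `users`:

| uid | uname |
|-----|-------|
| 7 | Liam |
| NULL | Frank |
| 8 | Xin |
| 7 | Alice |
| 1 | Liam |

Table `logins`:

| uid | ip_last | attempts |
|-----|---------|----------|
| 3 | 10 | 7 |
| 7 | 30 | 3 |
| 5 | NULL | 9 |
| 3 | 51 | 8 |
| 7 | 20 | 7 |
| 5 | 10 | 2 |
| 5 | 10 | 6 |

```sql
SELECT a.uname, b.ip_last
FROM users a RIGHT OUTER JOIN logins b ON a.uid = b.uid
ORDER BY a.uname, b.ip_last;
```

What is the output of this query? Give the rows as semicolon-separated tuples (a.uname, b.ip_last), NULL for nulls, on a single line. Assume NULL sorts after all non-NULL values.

(Alice, 20); (Alice, 30); (Liam, 20); (Liam, 30); (NULL, 10); (NULL, 10); (NULL, 10); (NULL, 51); (NULL, NULL)

RIGHT JOIN keeps every row from `logins`; unmatched rows get NULL for `users`'s columns.
Matching on a.uid = b.uid. A NULL in a compared column never satisfies the condition.
- a (uid=7) pairs with 2 row(s) of b.
- a (uid=NULL) has no partner in b.
- a (uid=8) has no partner in b.
- a (uid=7) pairs with 2 row(s) of b.
- a (uid=1) has no partner in b.
- 5 b row(s) had no a match → kept, a columns NULL.
After projecting and ordering:
a.uname | b.ip_last
Alice | 20
Alice | 30
Liam | 20
Liam | 30
NULL | 10
NULL | 10
NULL | 10
NULL | 51
NULL | NULL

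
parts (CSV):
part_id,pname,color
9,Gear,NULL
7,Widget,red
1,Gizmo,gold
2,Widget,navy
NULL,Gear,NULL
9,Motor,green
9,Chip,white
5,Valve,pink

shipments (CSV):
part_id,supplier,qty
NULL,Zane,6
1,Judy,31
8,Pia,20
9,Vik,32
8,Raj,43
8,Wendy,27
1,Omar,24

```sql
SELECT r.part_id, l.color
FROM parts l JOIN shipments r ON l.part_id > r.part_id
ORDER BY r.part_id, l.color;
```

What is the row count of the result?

INNER JOIN keeps only pairs where the ON condition holds.
Matching on l.part_id > r.part_id. A NULL in a compared column never satisfies the condition.
- l[0] part_id=9 → 5 match(es) in r → 5 row(s).
- l[1] part_id=7 → 2 match(es) in r → 2 row(s).
- l[2] part_id=1 → no match; dropped.
- l[3] part_id=2 → 2 match(es) in r → 2 row(s).
- l[4] part_id=NULL → no match; dropped.
- l[5] part_id=9 → 5 match(es) in r → 5 row(s).
- l[6] part_id=9 → 5 match(es) in r → 5 row(s).
- l[7] part_id=5 → 2 match(es) in r → 2 row(s).
Total: 21 rows.

21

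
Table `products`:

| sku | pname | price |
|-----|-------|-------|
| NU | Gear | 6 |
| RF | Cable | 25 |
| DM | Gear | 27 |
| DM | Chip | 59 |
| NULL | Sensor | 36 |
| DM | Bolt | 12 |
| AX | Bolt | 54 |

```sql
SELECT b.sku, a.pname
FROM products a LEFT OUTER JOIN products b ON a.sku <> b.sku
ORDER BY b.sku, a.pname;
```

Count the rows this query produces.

25

LEFT JOIN keeps every row from `products a`; unmatched rows get NULL for `products b`'s columns.
Matching on a.sku <> b.sku. A NULL in a compared column never satisfies the condition.
- sku=NU: 5 matching b row(s), so 5 row(s) emitted.
- sku=RF: 5 matching b row(s), so 5 row(s) emitted.
- sku=DM: 3 matching b row(s), so 3 row(s) emitted.
- sku=DM: 3 matching b row(s), so 3 row(s) emitted.
- sku=NULL: no b row matches, row kept with b columns NULL.
- sku=DM: 3 matching b row(s), so 3 row(s) emitted.
- sku=AX: 5 matching b row(s), so 5 row(s) emitted.
Total: 24 matched + 1 padded = 25 rows.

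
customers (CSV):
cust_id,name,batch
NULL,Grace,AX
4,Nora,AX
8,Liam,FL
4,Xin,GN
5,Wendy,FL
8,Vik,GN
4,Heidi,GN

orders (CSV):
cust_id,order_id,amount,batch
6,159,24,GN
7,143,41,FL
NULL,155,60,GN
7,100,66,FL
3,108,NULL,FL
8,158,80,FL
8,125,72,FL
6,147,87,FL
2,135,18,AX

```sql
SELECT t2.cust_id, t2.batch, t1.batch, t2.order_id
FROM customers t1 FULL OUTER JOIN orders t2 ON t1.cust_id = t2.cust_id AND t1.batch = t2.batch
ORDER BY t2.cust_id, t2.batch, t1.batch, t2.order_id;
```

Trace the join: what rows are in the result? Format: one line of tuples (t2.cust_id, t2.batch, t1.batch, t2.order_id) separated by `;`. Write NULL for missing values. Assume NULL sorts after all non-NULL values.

(2, AX, NULL, 135); (3, FL, NULL, 108); (6, FL, NULL, 147); (6, GN, NULL, 159); (7, FL, NULL, 100); (7, FL, NULL, 143); (8, FL, FL, 125); (8, FL, FL, 158); (NULL, GN, NULL, 155); (NULL, NULL, AX, NULL); (NULL, NULL, AX, NULL); (NULL, NULL, FL, NULL); (NULL, NULL, GN, NULL); (NULL, NULL, GN, NULL); (NULL, NULL, GN, NULL)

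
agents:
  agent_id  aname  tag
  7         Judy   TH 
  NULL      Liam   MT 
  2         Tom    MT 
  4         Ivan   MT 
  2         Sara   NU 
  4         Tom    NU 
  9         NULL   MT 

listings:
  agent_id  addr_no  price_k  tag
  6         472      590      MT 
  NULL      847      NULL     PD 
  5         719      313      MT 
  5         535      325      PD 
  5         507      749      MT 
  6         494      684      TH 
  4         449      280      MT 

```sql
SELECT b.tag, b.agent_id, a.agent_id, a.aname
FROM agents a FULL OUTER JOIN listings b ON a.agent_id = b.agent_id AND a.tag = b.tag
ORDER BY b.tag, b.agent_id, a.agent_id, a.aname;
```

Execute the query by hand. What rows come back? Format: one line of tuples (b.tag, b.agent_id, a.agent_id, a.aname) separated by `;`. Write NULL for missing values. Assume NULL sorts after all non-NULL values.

(MT, 4, 4, Ivan); (MT, 5, NULL, NULL); (MT, 5, NULL, NULL); (MT, 6, NULL, NULL); (PD, 5, NULL, NULL); (PD, NULL, NULL, NULL); (TH, 6, NULL, NULL); (NULL, NULL, 2, Sara); (NULL, NULL, 2, Tom); (NULL, NULL, 4, Tom); (NULL, NULL, 7, Judy); (NULL, NULL, 9, NULL); (NULL, NULL, NULL, Liam)

FULL OUTER JOIN keeps every row from both sides; unmatched rows get NULL for the other side's columns.
Matching on a.agent_id = b.agent_id AND a.tag = b.tag. A NULL in a compared column never satisfies the condition.
- a[0] agent_id=7, tag=TH → no match; kept with NULLs on the b side.
- a[1] agent_id=NULL, tag=MT → no match; kept with NULLs on the b side.
- a[2] agent_id=2, tag=MT → no match; kept with NULLs on the b side.
- a[3] agent_id=4, tag=MT → 1 match(es) in b → 1 row(s).
- a[4] agent_id=2, tag=NU → no match; kept with NULLs on the b side.
- a[5] agent_id=4, tag=NU → no match; kept with NULLs on the b side.
- a[6] agent_id=9, tag=MT → no match; kept with NULLs on the b side.
- 6 row(s) from b found no a partner → padded with NULL.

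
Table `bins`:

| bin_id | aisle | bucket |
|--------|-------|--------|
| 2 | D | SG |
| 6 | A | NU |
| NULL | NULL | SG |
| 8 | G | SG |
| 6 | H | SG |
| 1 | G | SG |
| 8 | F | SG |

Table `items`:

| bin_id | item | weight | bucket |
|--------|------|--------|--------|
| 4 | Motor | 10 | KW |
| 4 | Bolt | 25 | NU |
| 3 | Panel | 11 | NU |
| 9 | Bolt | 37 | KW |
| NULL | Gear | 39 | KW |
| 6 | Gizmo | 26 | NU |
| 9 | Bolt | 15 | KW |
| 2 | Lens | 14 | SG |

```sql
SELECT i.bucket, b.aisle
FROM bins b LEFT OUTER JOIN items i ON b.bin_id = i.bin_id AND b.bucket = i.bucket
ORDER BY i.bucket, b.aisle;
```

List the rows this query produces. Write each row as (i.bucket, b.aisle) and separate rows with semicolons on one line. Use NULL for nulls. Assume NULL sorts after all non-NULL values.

(NU, A); (SG, D); (NULL, F); (NULL, G); (NULL, G); (NULL, H); (NULL, NULL)

LEFT JOIN keeps every row from `bins`; unmatched rows get NULL for `items`'s columns.
Matching on b.bin_id = i.bin_id AND b.bucket = i.bucket. A NULL in a compared column never satisfies the condition.
- b row (bin_id=2, bucket=SG): matches 1 i row(s) → 1 output row(s).
- b row (bin_id=6, bucket=NU): matches 1 i row(s) → 1 output row(s).
- b row (bin_id=NULL, bucket=SG): no match → kept, i columns NULL.
- b row (bin_id=8, bucket=SG): no match → kept, i columns NULL.
- b row (bin_id=6, bucket=SG): no match → kept, i columns NULL.
- b row (bin_id=1, bucket=SG): no match → kept, i columns NULL.
- b row (bin_id=8, bucket=SG): no match → kept, i columns NULL.
After projecting and ordering:
i.bucket | b.aisle
NU | A
SG | D
NULL | F
NULL | G
NULL | G
NULL | H
NULL | NULL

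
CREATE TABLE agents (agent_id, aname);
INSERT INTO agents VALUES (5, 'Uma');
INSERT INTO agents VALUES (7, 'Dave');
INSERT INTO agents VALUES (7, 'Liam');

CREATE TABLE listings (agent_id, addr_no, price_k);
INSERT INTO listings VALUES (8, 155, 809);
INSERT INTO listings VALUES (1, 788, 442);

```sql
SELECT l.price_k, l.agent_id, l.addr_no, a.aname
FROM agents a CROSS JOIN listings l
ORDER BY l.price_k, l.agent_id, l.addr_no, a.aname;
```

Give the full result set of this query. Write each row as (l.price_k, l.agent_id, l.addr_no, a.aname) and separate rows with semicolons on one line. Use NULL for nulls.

CROSS JOIN pairs every row of `agents` with every row of `listings`: 3 × 2 = 6 rows.

(442, 1, 788, Dave); (442, 1, 788, Liam); (442, 1, 788, Uma); (809, 8, 155, Dave); (809, 8, 155, Liam); (809, 8, 155, Uma)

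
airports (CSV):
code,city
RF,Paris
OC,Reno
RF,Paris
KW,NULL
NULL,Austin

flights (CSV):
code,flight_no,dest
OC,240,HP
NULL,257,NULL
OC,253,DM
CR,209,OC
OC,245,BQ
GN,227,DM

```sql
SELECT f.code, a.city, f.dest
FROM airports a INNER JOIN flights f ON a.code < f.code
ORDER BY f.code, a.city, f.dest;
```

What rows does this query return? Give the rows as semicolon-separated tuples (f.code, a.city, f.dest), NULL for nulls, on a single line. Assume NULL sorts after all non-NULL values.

INNER JOIN keeps only pairs where the ON condition holds.
Matching on a.code < f.code. A NULL in a compared column never satisfies the condition.
- a row (code=RF): no match → dropped.
- a row (code=OC): no match → dropped.
- a row (code=RF): no match → dropped.
- a row (code=KW): matches 3 f row(s) → 3 output row(s).
- a row (code=NULL): no match → dropped.
After projecting and ordering:
f.code | a.city | f.dest
OC | NULL | BQ
OC | NULL | DM
OC | NULL | HP

(OC, NULL, BQ); (OC, NULL, DM); (OC, NULL, HP)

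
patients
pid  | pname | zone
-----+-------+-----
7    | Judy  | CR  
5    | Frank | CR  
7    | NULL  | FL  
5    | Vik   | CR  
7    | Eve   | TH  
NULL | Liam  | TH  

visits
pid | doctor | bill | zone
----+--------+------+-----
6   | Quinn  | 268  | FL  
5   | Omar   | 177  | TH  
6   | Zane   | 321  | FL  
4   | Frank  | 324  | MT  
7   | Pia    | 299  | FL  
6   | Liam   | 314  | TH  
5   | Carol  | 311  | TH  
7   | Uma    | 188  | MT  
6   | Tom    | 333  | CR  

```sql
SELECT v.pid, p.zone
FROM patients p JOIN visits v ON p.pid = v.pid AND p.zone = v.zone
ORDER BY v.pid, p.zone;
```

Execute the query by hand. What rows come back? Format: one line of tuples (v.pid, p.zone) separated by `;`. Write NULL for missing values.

(7, FL)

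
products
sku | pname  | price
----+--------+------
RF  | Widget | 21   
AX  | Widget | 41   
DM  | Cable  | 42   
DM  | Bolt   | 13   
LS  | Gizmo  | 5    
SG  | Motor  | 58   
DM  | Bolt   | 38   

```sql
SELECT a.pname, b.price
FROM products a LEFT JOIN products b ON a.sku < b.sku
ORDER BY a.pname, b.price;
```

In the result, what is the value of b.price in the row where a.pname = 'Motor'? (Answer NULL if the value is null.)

NULL

LEFT JOIN keeps every row from `products a`; unmatched rows get NULL for `products b`'s columns.
Matching on a.sku < b.sku.
- a[0] sku=RF → 1 match(es) in b → 1 row(s).
- a[1] sku=AX → 6 match(es) in b → 6 row(s).
- a[2] sku=DM → 3 match(es) in b → 3 row(s).
- a[3] sku=DM → 3 match(es) in b → 3 row(s).
- a[4] sku=LS → 2 match(es) in b → 2 row(s).
- a[5] sku=SG → no match; kept with NULLs on the b side.
- a[6] sku=DM → 3 match(es) in b → 3 row(s).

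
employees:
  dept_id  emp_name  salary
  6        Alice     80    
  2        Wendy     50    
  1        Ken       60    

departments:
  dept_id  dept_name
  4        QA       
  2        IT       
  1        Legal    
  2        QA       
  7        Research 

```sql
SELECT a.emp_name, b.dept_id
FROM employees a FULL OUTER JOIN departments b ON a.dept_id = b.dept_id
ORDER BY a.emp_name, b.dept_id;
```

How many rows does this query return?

FULL OUTER JOIN keeps every row from both sides; unmatched rows get NULL for the other side's columns.
Matching on a.dept_id = b.dept_id.
Matched pairs: 3; unmatched a rows kept: 1; unmatched b rows kept: 2.
Total: 3 matched + 3 padded = 6 rows.

6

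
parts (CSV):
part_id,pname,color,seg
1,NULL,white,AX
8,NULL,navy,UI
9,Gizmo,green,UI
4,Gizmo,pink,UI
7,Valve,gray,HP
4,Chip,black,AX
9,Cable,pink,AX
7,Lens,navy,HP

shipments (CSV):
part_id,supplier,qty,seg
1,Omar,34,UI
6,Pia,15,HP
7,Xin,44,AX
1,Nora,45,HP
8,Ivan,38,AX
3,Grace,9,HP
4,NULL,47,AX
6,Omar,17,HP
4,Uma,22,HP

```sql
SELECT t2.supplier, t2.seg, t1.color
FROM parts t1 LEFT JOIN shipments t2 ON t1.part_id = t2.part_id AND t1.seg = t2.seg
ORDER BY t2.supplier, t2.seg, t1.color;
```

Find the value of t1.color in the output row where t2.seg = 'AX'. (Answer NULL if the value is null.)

LEFT JOIN keeps every row from `parts`; unmatched rows get NULL for `shipments`'s columns.
Matching on t1.part_id = t2.part_id AND t1.seg = t2.seg.
- t1[0] part_id=1, seg=AX → no match; kept with NULLs on the t2 side.
- t1[1] part_id=8, seg=UI → no match; kept with NULLs on the t2 side.
- t1[2] part_id=9, seg=UI → no match; kept with NULLs on the t2 side.
- t1[3] part_id=4, seg=UI → no match; kept with NULLs on the t2 side.
- t1[4] part_id=7, seg=HP → no match; kept with NULLs on the t2 side.
- t1[5] part_id=4, seg=AX → 1 match(es) in t2 → 1 row(s).
- t1[6] part_id=9, seg=AX → no match; kept with NULLs on the t2 side.
- t1[7] part_id=7, seg=HP → no match; kept with NULLs on the t2 side.

black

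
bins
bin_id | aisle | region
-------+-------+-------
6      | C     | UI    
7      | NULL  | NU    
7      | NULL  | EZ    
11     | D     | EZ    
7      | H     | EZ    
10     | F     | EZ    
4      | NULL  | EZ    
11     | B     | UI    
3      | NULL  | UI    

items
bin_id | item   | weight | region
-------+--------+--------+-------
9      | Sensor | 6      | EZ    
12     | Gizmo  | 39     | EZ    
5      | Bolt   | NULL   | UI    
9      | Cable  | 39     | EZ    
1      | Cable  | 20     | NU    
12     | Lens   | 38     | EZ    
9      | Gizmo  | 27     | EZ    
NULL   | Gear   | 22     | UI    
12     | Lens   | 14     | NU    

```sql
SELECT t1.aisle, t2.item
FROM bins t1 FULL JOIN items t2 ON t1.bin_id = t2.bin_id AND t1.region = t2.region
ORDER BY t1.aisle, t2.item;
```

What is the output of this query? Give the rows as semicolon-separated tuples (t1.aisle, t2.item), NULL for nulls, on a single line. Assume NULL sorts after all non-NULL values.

(B, NULL); (C, NULL); (D, NULL); (F, NULL); (H, NULL); (NULL, Bolt); (NULL, Cable); (NULL, Cable); (NULL, Gear); (NULL, Gizmo); (NULL, Gizmo); (NULL, Lens); (NULL, Lens); (NULL, Sensor); (NULL, NULL); (NULL, NULL); (NULL, NULL); (NULL, NULL)

FULL OUTER JOIN keeps every row from both sides; unmatched rows get NULL for the other side's columns.
Matching on t1.bin_id = t2.bin_id AND t1.region = t2.region. A NULL in a compared column never satisfies the condition.
Matched pairs: 0; unmatched t1 rows kept: 9; unmatched t2 rows kept: 9.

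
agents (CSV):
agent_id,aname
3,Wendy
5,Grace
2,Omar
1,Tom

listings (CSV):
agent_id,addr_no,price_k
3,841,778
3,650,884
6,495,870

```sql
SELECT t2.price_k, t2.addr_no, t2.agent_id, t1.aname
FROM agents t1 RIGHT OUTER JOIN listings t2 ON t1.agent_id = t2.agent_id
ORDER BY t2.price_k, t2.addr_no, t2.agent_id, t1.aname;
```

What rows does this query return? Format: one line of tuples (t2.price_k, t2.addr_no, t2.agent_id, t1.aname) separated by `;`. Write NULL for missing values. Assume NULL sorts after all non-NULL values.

RIGHT JOIN keeps every row from `listings`; unmatched rows get NULL for `agents`'s columns.
Matching on t1.agent_id = t2.agent_id.
- t1 row (agent_id=3): matches 2 t2 row(s) → 2 output row(s).
- t1 row (agent_id=5): no match.
- t1 row (agent_id=2): no match.
- t1 row (agent_id=1): no match.
- plus 1 unmatched t2 row(s), each kept with NULL t1 columns.
After projecting and ordering:
t2.price_k | t2.addr_no | t2.agent_id | t1.aname
778 | 841 | 3 | Wendy
870 | 495 | 6 | NULL
884 | 650 | 3 | Wendy

(778, 841, 3, Wendy); (870, 495, 6, NULL); (884, 650, 3, Wendy)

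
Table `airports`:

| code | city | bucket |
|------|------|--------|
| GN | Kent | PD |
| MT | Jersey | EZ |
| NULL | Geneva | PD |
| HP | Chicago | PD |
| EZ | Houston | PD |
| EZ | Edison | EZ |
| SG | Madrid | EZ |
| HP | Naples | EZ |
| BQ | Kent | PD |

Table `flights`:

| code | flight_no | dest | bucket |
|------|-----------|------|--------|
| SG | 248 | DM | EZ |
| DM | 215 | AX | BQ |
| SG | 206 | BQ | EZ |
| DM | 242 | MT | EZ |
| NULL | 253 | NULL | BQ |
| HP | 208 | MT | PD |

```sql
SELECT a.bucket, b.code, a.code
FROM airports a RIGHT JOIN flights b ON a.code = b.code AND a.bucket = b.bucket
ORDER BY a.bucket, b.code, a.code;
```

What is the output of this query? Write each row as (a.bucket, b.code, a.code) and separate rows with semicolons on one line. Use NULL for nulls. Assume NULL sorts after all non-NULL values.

RIGHT JOIN keeps every row from `flights`; unmatched rows get NULL for `airports`'s columns.
Matching on a.code = b.code AND a.bucket = b.bucket. A NULL in a compared column never satisfies the condition.
- a (code=GN, bucket=PD) has no partner in b.
- a (code=MT, bucket=EZ) has no partner in b.
- a (code=NULL, bucket=PD) has no partner in b.
- a (code=HP, bucket=PD) pairs with 1 row(s) of b.
- a (code=EZ, bucket=PD) has no partner in b.
- a (code=EZ, bucket=EZ) has no partner in b.
- a (code=SG, bucket=EZ) pairs with 2 row(s) of b.
- a (code=HP, bucket=EZ) has no partner in b.
- a (code=BQ, bucket=PD) has no partner in b.
- 3 b row(s) had no a match → kept, a columns NULL.
After projecting and ordering:
a.bucket | b.code | a.code
EZ | SG | SG
EZ | SG | SG
PD | HP | HP
NULL | DM | NULL
NULL | DM | NULL
NULL | NULL | NULL

(EZ, SG, SG); (EZ, SG, SG); (PD, HP, HP); (NULL, DM, NULL); (NULL, DM, NULL); (NULL, NULL, NULL)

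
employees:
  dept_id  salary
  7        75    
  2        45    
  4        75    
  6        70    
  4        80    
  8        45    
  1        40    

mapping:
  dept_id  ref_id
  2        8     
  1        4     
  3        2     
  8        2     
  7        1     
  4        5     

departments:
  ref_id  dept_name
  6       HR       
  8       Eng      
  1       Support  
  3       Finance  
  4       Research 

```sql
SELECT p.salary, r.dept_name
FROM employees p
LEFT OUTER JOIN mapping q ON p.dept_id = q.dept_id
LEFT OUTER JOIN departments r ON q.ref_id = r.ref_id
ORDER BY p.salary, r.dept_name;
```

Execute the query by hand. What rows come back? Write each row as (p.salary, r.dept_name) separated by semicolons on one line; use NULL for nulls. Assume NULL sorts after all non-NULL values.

(40, Research); (45, Eng); (45, NULL); (70, NULL); (75, Support); (75, NULL); (80, NULL)

Evaluate left to right. First `employees p LEFT JOIN mapping q` on dept_id: 7 row(s).
Then LEFT JOIN `departments r` on ref_id: each of those 7 rows is kept; rows whose q.ref_id has no match in r get NULL for r's columns.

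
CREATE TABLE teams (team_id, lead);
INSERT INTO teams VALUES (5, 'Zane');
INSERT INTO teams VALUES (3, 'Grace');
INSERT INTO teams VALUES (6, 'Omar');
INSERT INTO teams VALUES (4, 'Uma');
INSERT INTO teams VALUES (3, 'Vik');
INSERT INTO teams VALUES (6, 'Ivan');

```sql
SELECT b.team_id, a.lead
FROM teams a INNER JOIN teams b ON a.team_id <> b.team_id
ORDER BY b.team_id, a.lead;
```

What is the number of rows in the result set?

INNER JOIN keeps only pairs where the ON condition holds.
Matching on a.team_id <> b.team_id.
- team_id=5: 5 matching b row(s), so 5 row(s) emitted.
- team_id=3: 4 matching b row(s), so 4 row(s) emitted.
- team_id=6: 4 matching b row(s), so 4 row(s) emitted.
- team_id=4: 5 matching b row(s), so 5 row(s) emitted.
- team_id=3: 4 matching b row(s), so 4 row(s) emitted.
- team_id=6: 4 matching b row(s), so 4 row(s) emitted.
Total: 26 rows.

26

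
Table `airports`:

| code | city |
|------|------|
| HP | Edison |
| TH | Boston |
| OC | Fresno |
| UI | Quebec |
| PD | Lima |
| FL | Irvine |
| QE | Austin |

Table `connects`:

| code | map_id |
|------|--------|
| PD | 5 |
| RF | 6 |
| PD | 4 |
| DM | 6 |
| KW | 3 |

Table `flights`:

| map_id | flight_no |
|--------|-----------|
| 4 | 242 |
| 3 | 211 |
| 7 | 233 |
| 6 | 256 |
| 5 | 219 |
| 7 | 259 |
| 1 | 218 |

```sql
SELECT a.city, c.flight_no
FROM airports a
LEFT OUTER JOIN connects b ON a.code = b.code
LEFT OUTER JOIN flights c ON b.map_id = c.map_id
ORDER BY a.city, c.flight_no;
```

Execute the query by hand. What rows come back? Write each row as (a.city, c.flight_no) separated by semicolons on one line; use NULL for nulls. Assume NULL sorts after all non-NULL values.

Step 1 — a LEFT JOIN b on code → 8 row(s).
Then LEFT JOIN `flights c` on map_id: each of those 8 rows is kept; rows whose b.map_id has no match in c get NULL for c's columns.

(Austin, NULL); (Boston, NULL); (Edison, NULL); (Fresno, NULL); (Irvine, NULL); (Lima, 219); (Lima, 242); (Quebec, NULL)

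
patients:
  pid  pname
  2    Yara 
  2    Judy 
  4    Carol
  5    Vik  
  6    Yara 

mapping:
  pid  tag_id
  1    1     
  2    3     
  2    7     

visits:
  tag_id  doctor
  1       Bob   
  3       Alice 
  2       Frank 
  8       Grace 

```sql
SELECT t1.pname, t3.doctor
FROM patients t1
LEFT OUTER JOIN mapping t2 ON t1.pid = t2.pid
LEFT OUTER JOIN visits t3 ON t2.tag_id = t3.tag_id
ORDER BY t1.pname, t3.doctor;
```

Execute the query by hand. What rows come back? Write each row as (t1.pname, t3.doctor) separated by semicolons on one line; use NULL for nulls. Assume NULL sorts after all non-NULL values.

(Carol, NULL); (Judy, Alice); (Judy, NULL); (Vik, NULL); (Yara, Alice); (Yara, NULL); (Yara, NULL)

Evaluate left to right. First `patients t1 LEFT JOIN mapping t2` on pid: 7 row(s).
Then LEFT JOIN `visits t3` on tag_id: each of those 7 rows is kept; rows whose t2.tag_id has no match in t3 get NULL for t3's columns.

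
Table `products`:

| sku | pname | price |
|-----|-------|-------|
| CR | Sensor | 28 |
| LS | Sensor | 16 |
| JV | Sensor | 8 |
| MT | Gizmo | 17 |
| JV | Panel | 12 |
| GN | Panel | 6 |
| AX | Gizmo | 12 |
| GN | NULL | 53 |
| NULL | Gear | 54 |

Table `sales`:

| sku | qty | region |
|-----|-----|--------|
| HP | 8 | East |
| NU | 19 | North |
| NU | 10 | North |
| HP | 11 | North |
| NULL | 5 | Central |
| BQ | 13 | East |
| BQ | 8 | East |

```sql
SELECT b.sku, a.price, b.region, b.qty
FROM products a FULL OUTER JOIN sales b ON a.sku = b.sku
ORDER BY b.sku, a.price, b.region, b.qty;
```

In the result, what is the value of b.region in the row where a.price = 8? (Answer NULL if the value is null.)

NULL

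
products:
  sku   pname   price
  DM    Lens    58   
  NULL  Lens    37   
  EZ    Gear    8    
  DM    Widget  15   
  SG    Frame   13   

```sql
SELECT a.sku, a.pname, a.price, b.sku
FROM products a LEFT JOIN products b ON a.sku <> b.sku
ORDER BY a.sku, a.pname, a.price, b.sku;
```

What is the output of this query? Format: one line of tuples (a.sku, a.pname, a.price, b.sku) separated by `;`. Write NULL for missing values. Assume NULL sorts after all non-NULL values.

LEFT JOIN keeps every row from `products a`; unmatched rows get NULL for `products b`'s columns.
Matching on a.sku <> b.sku. A NULL in a compared column never satisfies the condition.
- a[0] sku=DM → 2 match(es) in b → 2 row(s).
- a[1] sku=NULL → no match; kept with NULLs on the b side.
- a[2] sku=EZ → 3 match(es) in b → 3 row(s).
- a[3] sku=DM → 2 match(es) in b → 2 row(s).
- a[4] sku=SG → 3 match(es) in b → 3 row(s).

(DM, Lens, 58, EZ); (DM, Lens, 58, SG); (DM, Widget, 15, EZ); (DM, Widget, 15, SG); (EZ, Gear, 8, DM); (EZ, Gear, 8, DM); (EZ, Gear, 8, SG); (SG, Frame, 13, DM); (SG, Frame, 13, DM); (SG, Frame, 13, EZ); (NULL, Lens, 37, NULL)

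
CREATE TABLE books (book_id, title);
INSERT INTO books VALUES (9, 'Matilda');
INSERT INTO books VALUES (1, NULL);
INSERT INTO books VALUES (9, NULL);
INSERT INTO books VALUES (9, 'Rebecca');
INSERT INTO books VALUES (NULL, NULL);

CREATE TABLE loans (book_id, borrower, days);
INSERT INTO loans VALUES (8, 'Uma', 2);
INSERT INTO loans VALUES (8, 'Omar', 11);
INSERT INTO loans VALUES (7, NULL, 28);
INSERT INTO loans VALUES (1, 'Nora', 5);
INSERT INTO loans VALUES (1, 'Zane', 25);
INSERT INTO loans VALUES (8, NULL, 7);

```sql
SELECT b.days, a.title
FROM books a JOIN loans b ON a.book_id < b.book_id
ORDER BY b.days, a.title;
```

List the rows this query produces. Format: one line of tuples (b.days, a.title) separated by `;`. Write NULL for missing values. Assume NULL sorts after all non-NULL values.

(2, NULL); (7, NULL); (11, NULL); (28, NULL)

INNER JOIN keeps only pairs where the ON condition holds.
Matching on a.book_id < b.book_id. A NULL in a compared column never satisfies the condition.
- a (book_id=9) has no partner → excluded.
- a (book_id=1) pairs with 4 row(s) of b.
- a (book_id=9) has no partner → excluded.
- a (book_id=9) has no partner → excluded.
- a (book_id=NULL) has no partner → excluded.
After projecting and ordering:
b.days | a.title
2 | NULL
7 | NULL
11 | NULL
28 | NULL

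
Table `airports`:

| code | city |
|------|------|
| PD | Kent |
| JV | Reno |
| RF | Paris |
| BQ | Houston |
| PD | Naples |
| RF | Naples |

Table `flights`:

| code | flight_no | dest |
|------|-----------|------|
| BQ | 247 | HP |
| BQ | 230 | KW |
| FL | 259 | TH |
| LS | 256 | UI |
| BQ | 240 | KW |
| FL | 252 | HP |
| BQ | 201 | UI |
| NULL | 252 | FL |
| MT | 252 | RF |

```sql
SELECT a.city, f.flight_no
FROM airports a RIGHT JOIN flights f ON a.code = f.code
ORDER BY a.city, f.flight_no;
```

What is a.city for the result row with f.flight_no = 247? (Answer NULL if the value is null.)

RIGHT JOIN keeps every row from `flights`; unmatched rows get NULL for `airports`'s columns.
Matching on a.code = f.code. A NULL in a compared column never satisfies the condition.
- a row (code=PD): no match.
- a row (code=JV): no match.
- a row (code=RF): no match.
- a row (code=BQ): matches 4 f row(s) → 4 output row(s).
- a row (code=PD): no match.
- a row (code=RF): no match.
- 5 f row(s) had no a match → kept, a columns NULL.

Houston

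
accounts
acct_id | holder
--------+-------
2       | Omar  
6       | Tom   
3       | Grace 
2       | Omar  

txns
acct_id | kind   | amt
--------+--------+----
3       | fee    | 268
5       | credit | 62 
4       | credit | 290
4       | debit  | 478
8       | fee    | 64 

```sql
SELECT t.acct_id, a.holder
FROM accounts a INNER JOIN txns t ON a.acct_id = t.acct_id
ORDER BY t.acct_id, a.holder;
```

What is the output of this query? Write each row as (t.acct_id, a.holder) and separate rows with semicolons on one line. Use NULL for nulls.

INNER JOIN keeps only pairs where the ON condition holds.
Matching on a.acct_id = t.acct_id.
- acct_id=2: no matching t row, dropped.
- acct_id=6: no matching t row, dropped.
- acct_id=3: 1 matching t row(s), so 1 row(s) emitted.
- acct_id=2: no matching t row, dropped.
After projecting and ordering:
t.acct_id | a.holder
3 | Grace

(3, Grace)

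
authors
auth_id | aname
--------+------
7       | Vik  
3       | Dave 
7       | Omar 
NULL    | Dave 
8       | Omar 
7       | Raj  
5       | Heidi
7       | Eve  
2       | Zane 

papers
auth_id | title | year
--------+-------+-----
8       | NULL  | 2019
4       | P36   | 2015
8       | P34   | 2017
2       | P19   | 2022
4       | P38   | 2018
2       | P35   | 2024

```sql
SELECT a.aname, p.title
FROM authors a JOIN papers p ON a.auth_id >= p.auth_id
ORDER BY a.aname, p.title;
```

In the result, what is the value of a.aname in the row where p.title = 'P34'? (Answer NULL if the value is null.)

Omar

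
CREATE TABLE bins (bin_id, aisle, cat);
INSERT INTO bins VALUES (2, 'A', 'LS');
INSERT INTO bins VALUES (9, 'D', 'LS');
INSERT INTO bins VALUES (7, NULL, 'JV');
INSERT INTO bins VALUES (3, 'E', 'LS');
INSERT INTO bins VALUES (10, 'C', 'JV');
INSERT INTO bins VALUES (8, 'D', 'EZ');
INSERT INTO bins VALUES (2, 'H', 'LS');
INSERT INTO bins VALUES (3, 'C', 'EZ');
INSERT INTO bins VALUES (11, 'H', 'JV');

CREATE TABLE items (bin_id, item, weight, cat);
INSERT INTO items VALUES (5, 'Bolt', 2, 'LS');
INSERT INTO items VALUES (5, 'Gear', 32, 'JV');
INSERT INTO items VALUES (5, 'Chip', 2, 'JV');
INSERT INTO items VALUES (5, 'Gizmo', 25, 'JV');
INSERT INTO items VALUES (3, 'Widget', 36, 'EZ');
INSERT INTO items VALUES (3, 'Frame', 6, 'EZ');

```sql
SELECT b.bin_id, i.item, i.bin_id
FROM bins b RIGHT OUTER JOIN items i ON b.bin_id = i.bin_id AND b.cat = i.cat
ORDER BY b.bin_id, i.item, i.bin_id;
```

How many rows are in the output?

RIGHT JOIN keeps every row from `items`; unmatched rows get NULL for `bins`'s columns.
Matching on b.bin_id = i.bin_id AND b.cat = i.cat.
- b[0] bin_id=2, cat=LS → no match.
- b[1] bin_id=9, cat=LS → no match.
- b[2] bin_id=7, cat=JV → no match.
- b[3] bin_id=3, cat=LS → no match.
- b[4] bin_id=10, cat=JV → no match.
- b[5] bin_id=8, cat=EZ → no match.
- b[6] bin_id=2, cat=LS → no match.
- b[7] bin_id=3, cat=EZ → 2 match(es) in i → 2 row(s).
- b[8] bin_id=11, cat=JV → no match.
- 4 row(s) from i found no b partner → padded with NULL.
Total: 2 matched + 4 padded = 6 rows.

6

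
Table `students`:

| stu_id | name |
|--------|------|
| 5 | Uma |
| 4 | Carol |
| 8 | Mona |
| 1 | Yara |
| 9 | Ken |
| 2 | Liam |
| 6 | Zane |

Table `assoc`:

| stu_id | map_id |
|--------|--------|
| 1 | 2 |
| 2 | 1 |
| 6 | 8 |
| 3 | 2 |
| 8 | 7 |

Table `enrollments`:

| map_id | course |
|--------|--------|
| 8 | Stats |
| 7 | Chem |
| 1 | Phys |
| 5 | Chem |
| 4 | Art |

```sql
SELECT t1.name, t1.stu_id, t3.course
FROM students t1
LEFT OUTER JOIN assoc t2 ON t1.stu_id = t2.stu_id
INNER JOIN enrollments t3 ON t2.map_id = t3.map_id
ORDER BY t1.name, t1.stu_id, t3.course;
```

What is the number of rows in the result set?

3

Joins associate left-to-right: students LEFT JOIN assoc on stu_id gives 7 intermediate row(s).
Then INNER JOIN `enrollments t3` on map_id: keep only rows whose t2.map_id appears in t3.
Result: 3 row(s).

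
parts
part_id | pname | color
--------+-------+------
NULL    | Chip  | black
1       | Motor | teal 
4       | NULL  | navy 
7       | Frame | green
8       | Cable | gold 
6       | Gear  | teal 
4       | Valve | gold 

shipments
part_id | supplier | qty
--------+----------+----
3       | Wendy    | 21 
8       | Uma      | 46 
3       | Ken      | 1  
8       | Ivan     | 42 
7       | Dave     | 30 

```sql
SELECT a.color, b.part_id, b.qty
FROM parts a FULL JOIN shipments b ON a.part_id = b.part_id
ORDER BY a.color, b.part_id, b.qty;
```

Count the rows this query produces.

FULL OUTER JOIN keeps every row from both sides; unmatched rows get NULL for the other side's columns.
Matching on a.part_id = b.part_id. A NULL in a compared column never satisfies the condition.
- part_id=NULL: no b row matches, row kept with b columns NULL.
- part_id=1: no b row matches, row kept with b columns NULL.
- part_id=4: no b row matches, row kept with b columns NULL.
- part_id=7: 1 matching b row(s), so 1 row(s) emitted.
- part_id=8: 2 matching b row(s), so 2 row(s) emitted.
- part_id=6: no b row matches, row kept with b columns NULL.
- part_id=4: no b row matches, row kept with b columns NULL.
- 2 b row(s) had no a match → kept, a columns NULL.
Total: 3 matched + 7 padded = 10 rows.

10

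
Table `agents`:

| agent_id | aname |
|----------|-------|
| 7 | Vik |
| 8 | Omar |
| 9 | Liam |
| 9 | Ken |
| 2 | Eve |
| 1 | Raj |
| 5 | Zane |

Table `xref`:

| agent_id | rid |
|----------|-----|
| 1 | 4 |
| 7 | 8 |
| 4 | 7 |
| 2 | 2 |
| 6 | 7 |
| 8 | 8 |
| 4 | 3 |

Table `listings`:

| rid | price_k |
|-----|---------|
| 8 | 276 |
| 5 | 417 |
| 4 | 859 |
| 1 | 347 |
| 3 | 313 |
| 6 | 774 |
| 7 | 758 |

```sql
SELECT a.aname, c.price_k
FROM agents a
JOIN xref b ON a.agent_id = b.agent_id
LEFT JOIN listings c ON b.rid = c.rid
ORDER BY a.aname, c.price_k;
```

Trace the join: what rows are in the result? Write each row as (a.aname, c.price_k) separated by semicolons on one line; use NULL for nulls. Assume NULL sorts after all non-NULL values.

(Eve, NULL); (Omar, 276); (Raj, 859); (Vik, 276)

Evaluate left to right. First `agents a INNER JOIN xref b` on agent_id: 4 row(s).
Then LEFT JOIN `listings c` on rid: each of those 4 rows is kept; rows whose b.rid has no match in c get NULL for c's columns.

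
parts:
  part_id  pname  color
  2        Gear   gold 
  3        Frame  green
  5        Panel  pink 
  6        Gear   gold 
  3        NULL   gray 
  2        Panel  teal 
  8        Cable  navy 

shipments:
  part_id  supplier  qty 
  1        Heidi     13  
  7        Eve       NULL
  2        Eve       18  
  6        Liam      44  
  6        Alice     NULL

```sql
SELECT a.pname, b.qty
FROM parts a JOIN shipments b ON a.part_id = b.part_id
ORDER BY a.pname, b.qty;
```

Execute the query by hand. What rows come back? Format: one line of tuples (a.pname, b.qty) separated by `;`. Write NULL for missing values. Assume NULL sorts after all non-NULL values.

(Gear, 18); (Gear, 44); (Gear, NULL); (Panel, 18)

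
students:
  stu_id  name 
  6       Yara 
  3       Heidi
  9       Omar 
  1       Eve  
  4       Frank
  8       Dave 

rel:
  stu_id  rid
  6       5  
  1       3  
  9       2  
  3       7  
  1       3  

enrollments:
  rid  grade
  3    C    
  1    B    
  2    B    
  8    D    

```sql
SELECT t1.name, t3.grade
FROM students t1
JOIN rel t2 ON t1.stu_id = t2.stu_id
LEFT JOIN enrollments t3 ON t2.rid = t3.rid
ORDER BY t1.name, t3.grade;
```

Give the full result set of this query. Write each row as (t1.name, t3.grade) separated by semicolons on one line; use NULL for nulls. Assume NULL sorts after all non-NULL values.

(Eve, C); (Eve, C); (Heidi, NULL); (Omar, B); (Yara, NULL)

Joins associate left-to-right: students INNER JOIN rel on stu_id gives 5 intermediate row(s).
Then LEFT JOIN `enrollments t3` on rid: each of those 5 rows is kept; rows whose t2.rid has no match in t3 get NULL for t3's columns.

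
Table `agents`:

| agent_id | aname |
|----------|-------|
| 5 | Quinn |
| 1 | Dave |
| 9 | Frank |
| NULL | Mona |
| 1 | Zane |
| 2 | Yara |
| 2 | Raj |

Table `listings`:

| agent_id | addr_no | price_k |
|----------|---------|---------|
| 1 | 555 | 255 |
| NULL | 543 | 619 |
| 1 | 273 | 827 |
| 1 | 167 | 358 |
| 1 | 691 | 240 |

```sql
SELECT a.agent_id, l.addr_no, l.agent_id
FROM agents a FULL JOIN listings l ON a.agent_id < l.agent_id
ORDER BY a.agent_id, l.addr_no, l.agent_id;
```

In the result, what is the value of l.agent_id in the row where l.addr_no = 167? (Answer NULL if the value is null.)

1

FULL OUTER JOIN keeps every row from both sides; unmatched rows get NULL for the other side's columns.
Matching on a.agent_id < l.agent_id. A NULL in a compared column never satisfies the condition.
Matched pairs: 0; unmatched a rows kept: 7; unmatched l rows kept: 5.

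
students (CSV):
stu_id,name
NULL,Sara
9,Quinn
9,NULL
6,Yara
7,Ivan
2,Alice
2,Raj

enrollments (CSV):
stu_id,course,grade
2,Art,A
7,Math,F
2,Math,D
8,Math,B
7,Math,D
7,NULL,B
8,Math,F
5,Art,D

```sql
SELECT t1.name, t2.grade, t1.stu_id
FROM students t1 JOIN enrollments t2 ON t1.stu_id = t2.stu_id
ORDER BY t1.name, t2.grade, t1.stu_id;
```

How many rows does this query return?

INNER JOIN keeps only pairs where the ON condition holds.
Matching on t1.stu_id = t2.stu_id. A NULL in a compared column never satisfies the condition.
Matched pairs: 7.
Total: 7 rows.

7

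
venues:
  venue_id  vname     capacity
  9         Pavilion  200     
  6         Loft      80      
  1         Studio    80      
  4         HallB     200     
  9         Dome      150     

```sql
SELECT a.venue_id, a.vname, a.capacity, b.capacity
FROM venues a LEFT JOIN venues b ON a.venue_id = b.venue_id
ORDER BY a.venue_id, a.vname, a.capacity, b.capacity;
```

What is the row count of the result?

7

LEFT JOIN keeps every row from `venues a`; unmatched rows get NULL for `venues b`'s columns.
Matching on a.venue_id = b.venue_id.
- a (venue_id=9) pairs with 2 row(s) of b.
- a (venue_id=6) pairs with 1 row(s) of b.
- a (venue_id=1) pairs with 1 row(s) of b.
- a (venue_id=4) pairs with 1 row(s) of b.
- a (venue_id=9) pairs with 2 row(s) of b.
Total: 7 rows.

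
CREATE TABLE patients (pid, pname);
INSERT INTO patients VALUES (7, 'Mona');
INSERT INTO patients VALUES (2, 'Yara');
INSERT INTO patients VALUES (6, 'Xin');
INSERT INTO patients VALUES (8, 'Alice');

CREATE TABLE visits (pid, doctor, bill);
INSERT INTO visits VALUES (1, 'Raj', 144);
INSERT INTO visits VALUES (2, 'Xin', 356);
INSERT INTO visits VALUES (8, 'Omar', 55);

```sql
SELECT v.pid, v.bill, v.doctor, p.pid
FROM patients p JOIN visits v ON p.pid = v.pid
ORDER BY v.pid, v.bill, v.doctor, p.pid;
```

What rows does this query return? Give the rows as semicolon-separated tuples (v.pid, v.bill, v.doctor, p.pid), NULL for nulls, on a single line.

(2, 356, Xin, 2); (8, 55, Omar, 8)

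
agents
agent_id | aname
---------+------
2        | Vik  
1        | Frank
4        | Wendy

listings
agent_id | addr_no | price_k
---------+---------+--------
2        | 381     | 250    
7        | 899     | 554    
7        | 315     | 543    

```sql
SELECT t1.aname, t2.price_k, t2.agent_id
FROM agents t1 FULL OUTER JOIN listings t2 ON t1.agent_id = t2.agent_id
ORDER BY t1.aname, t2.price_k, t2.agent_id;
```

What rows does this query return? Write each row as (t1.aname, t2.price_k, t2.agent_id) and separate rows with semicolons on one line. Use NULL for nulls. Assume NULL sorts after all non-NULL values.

FULL OUTER JOIN keeps every row from both sides; unmatched rows get NULL for the other side's columns.
Matching on t1.agent_id = t2.agent_id.
- t1 row (agent_id=2): matches 1 t2 row(s) → 1 output row(s).
- t1 row (agent_id=1): no match → kept, t2 columns NULL.
- t1 row (agent_id=4): no match → kept, t2 columns NULL.
- 2 t2 row(s) had no t1 match → kept, t1 columns NULL.
After projecting and ordering:
t1.aname | t2.price_k | t2.agent_id
Frank | NULL | NULL
Vik | 250 | 2
Wendy | NULL | NULL
NULL | 543 | 7
NULL | 554 | 7

(Frank, NULL, NULL); (Vik, 250, 2); (Wendy, NULL, NULL); (NULL, 543, 7); (NULL, 554, 7)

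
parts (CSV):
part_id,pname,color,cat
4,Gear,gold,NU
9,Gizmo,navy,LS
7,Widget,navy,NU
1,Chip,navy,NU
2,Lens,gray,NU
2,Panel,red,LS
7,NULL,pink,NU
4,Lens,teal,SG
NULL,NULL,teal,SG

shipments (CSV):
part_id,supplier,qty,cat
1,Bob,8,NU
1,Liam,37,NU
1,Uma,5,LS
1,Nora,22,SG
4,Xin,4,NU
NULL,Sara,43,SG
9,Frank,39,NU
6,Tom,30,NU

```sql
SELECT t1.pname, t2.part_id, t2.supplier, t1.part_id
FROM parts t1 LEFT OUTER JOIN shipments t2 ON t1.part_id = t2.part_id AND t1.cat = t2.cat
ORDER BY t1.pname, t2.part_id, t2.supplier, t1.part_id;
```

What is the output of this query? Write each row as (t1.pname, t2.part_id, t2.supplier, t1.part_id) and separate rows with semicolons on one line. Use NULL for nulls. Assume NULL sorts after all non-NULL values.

LEFT JOIN keeps every row from `parts`; unmatched rows get NULL for `shipments`'s columns.
Matching on t1.part_id = t2.part_id AND t1.cat = t2.cat. A NULL in a compared column never satisfies the condition.
- t1[0] part_id=4, cat=NU → 1 match(es) in t2 → 1 row(s).
- t1[1] part_id=9, cat=LS → no match; kept with NULLs on the t2 side.
- t1[2] part_id=7, cat=NU → no match; kept with NULLs on the t2 side.
- t1[3] part_id=1, cat=NU → 2 match(es) in t2 → 2 row(s).
- t1[4] part_id=2, cat=NU → no match; kept with NULLs on the t2 side.
- t1[5] part_id=2, cat=LS → no match; kept with NULLs on the t2 side.
- t1[6] part_id=7, cat=NU → no match; kept with NULLs on the t2 side.
- t1[7] part_id=4, cat=SG → no match; kept with NULLs on the t2 side.
- t1[8] part_id=NULL, cat=SG → no match; kept with NULLs on the t2 side.
After projecting and ordering:
t1.pname | t2.part_id | t2.supplier | t1.part_id
Chip | 1 | Bob | 1
Chip | 1 | Liam | 1
Gear | 4 | Xin | 4
Gizmo | NULL | NULL | 9
Lens | NULL | NULL | 2
Lens | NULL | NULL | 4
Panel | NULL | NULL | 2
Widget | NULL | NULL | 7
NULL | NULL | NULL | 7
NULL | NULL | NULL | NULL

(Chip, 1, Bob, 1); (Chip, 1, Liam, 1); (Gear, 4, Xin, 4); (Gizmo, NULL, NULL, 9); (Lens, NULL, NULL, 2); (Lens, NULL, NULL, 4); (Panel, NULL, NULL, 2); (Widget, NULL, NULL, 7); (NULL, NULL, NULL, 7); (NULL, NULL, NULL, NULL)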